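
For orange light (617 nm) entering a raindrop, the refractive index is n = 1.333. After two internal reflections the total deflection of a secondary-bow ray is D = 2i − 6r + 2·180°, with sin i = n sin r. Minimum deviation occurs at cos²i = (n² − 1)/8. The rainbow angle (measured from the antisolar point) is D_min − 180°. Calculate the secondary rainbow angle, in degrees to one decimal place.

cos²i = (1.77689 − 1)/8 = 0.09711; i = arccos(0.31163) = 71.843°.
sin r = sin 71.843°/1.333 = 0.71283; r = 45.466°.
D_min = 2·71.843° − 6·45.466° + 360° = 230.891°.
Rainbow angle = D_min − 180° = 50.891°.

50.9°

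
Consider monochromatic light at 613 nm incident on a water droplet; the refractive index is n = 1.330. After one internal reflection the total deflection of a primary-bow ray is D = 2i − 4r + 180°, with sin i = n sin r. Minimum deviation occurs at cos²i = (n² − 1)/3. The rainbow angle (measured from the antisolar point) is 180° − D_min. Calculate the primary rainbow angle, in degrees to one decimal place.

42.5°

cos²i = (1.76890 − 1)/3 = 0.25630; i = arccos(0.50626) = 59.585°.
sin r = sin 59.585°/1.330 = 0.64841; r = 40.422°.
D_min = 2·59.585° − 4·40.422° + 180° = 137.484°.
Rainbow angle = 180° − D_min = 42.516°.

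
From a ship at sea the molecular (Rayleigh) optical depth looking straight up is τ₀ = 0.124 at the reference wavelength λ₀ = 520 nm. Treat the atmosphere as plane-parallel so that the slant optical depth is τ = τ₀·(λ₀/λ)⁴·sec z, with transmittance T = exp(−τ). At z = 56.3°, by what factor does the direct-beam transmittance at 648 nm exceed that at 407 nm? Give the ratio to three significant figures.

1.65

Airmass: sec 56.3° = 1.8023.
τ(648 nm) = 0.124 × (520/648)⁴ × 1.8023 = 0.124 × 0.4147 × 1.8023 = 0.0927.
τ(407 nm) = 0.124 × (520/407)⁴ × 1.8023 = 0.124 × 2.6646 × 1.8023 = 0.5955.
T(648)/T(407) = exp(τ_B − τ_A) = exp(0.5028) = 1.6534.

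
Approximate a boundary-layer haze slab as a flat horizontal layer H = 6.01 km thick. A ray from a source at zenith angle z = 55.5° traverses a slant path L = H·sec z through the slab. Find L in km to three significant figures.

sec z = 1/cos 55.5° = 1.7655.
L = 6.01 × 1.7655 = 10.611 km.

10.6 km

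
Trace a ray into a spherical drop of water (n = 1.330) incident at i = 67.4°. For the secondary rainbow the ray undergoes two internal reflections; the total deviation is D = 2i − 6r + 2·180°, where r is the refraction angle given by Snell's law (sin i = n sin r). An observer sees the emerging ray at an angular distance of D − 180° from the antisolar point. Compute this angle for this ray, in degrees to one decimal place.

sin r = sin 67.4° / 1.330 = 0.9232/1.330 = 0.6941; r = 43.96°.
D = 2·67.4° − 6·43.96° + 2·180° = 134.80° − 263.75° + 360° = 231.05°.
Angle from antisolar point = D − 180° = 51.05°.

51.0°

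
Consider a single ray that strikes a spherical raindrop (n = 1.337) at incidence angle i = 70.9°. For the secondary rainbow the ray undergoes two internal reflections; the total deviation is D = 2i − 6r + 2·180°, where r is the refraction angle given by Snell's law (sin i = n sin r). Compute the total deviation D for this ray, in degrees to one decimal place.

232.0°

sin r = sin 70.9° / 1.337 = 0.9449/1.337 = 0.7068; r = 44.97°.
D = 2·70.9° − 6·44.97° + 2·180° = 141.80° − 269.84° + 360° = 231.96°.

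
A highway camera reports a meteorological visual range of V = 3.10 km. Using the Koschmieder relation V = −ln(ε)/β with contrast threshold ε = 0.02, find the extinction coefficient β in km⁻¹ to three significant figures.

β = −ln(0.02) / V = 3.912 / 3.10 = 1.2619 km⁻¹.

1.26 km⁻¹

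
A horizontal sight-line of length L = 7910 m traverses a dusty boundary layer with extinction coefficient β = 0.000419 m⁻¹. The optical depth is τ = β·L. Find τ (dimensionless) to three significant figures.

3.31

τ = β·L = 0.000419 × 7910 = 3.3143.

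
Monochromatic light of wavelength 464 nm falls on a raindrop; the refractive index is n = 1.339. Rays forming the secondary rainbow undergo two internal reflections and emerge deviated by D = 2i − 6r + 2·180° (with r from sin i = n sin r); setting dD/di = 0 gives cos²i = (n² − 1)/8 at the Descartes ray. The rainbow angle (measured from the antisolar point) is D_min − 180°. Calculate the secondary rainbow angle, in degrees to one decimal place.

cos²i = (1.79292 − 1)/8 = 0.09912; i = arccos(0.31483) = 71.650°.
sin r = sin 71.650°/1.339 = 0.70885; r = 45.141°.
D_min = 2·71.650° − 6·45.141° + 360° = 232.451°.
Rainbow angle = D_min − 180° = 52.451°.

52.5°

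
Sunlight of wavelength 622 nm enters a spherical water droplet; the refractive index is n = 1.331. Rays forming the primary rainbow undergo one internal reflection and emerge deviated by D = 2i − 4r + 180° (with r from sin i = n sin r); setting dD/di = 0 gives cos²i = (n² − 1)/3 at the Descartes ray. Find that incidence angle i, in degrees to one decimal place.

59.5°

cos²i = (1.331² − 1)/3 = (1.77156 − 1)/3 = 0.25719.
cos i = 0.50714, so i = 59.527°.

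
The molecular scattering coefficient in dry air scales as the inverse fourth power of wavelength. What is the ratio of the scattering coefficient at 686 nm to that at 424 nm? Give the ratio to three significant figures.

0.146

Rayleigh scattering ∝ λ⁻⁴, so the ratio of coefficients is the inverse fourth power of the wavelength ratio.
σ(686)/σ(424) = (424/686)⁴ = (0.6181)⁴ = 0.1459.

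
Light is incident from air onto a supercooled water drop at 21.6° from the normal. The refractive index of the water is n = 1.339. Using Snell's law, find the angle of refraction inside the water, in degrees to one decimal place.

16.0°

Snell: sin θ_r = sin θ_i / n = sin 21.6° / 1.339 = 0.3681 / 1.339 = 0.2749.
θ_r = arcsin(0.2749) = 15.96°.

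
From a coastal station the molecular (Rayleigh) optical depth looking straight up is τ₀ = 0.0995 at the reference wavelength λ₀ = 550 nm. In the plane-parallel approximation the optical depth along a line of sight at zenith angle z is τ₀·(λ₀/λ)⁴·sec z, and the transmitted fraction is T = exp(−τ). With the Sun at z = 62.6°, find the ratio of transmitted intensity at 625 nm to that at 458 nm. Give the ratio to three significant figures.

Airmass: sec 62.6° = 2.1730.
τ(625 nm) = 0.0995 × (550/625)⁴ × 2.1730 = 0.0995 × 0.5997 × 2.1730 = 0.1297.
τ(458 nm) = 0.0995 × (550/458)⁴ × 2.1730 = 0.0995 × 2.0796 × 2.1730 = 0.4496.
T(625)/T(458) = exp(τ_B − τ_A) = exp(0.3200) = 1.3771.

1.38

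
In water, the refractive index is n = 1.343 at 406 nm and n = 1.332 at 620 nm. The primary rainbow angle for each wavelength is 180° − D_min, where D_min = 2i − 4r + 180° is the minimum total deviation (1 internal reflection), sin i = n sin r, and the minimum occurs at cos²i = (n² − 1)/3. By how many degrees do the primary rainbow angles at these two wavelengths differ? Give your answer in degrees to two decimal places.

1.58°

At 406 nm (n = 1.343): cos²i = 0.26788 → i = 58.830°, r = 39.577°, D_min = 139.354°, rainbow angle = 40.646°.
At 620 nm (n = 1.332): cos²i = 0.25807 → i = 59.469°, r = 40.290°, D_min = 137.776°, rainbow angle = 42.224°.
Angular width = |40.646° − 42.224°| = 1.578°.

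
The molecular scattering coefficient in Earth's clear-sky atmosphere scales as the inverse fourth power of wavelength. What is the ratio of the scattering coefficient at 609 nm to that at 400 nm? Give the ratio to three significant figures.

Rayleigh scattering ∝ λ⁻⁴, so the ratio of coefficients is the inverse fourth power of the wavelength ratio.
σ(609)/σ(400) = (400/609)⁴ = (0.6568)⁴ = 0.1861.

0.186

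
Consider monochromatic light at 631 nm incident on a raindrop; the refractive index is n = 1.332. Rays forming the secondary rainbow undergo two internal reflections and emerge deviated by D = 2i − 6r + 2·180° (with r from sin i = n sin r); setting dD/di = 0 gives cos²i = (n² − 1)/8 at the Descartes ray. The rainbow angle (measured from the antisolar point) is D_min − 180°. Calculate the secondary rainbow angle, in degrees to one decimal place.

cos²i = (1.77422 − 1)/8 = 0.09678; i = arccos(0.31109) = 71.875°.
sin r = sin 71.875°/1.332 = 0.71350; r = 45.520°.
D_min = 2·71.875° − 6·45.520° + 360° = 230.628°.
Rainbow angle = D_min − 180° = 50.628°.

50.6°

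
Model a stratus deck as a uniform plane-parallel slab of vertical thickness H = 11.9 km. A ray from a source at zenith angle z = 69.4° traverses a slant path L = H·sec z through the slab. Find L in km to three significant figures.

33.8 km

sec z = 1/cos 69.4° = 2.8422.
L = 11.9 × 2.8422 = 33.822 km.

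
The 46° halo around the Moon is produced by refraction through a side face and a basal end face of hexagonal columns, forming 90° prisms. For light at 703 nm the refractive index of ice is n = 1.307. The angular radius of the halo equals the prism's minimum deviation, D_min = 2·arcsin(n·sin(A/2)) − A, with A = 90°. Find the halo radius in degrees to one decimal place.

45.1°

n·sin(A/2) = 1.307 × sin 45° = 1.307 × 0.7071 = 0.9242.
D_min = 2·arcsin(0.9242) − 90° = 2 × 67.546° − 90° = 45.093°.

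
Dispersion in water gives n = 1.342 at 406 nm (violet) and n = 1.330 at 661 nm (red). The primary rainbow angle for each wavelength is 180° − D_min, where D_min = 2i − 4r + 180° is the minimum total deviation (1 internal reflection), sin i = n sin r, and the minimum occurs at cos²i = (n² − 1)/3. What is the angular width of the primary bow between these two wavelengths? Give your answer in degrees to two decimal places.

At 406 nm (n = 1.342): cos²i = 0.26699 → i = 58.888°, r = 39.641°, D_min = 139.213°, rainbow angle = 40.787°.
At 661 nm (n = 1.330): cos²i = 0.25630 → i = 59.585°, r = 40.422°, D_min = 137.484°, rainbow angle = 42.516°.
Angular width = |40.787° − 42.516°| = 1.729°.

1.73°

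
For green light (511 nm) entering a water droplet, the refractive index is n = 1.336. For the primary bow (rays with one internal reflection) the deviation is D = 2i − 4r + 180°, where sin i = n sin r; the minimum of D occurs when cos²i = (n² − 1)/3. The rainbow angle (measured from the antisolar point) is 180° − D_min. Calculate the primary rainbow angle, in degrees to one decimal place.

cos²i = (1.78490 − 1)/3 = 0.26163; i = arccos(0.51150) = 59.236°.
sin r = sin 59.236°/1.336 = 0.64318; r = 40.029°.
D_min = 2·59.236° − 4·40.029° + 180° = 138.356°.
Rainbow angle = 180° − D_min = 41.644°.

41.6°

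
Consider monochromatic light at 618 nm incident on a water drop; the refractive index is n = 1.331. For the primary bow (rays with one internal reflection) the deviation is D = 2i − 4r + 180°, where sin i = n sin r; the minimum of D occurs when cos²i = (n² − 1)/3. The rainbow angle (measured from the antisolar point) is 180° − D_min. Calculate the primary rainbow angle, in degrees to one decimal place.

42.4°

cos²i = (1.77156 − 1)/3 = 0.25719; i = arccos(0.50714) = 59.527°.
sin r = sin 59.527°/1.331 = 0.64753; r = 40.356°.
D_min = 2·59.527° − 4·40.356° + 180° = 137.630°.
Rainbow angle = 180° − D_min = 42.370°.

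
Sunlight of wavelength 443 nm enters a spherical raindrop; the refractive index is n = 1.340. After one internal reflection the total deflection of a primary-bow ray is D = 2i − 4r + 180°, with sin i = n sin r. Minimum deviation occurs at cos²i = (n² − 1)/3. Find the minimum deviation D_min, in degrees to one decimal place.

138.9°

cos²i = (1.79560 − 1)/3 = 0.26520; i = arccos(0.51498) = 59.004°.
sin r = sin 59.004°/1.340 = 0.63971; r = 39.770°.
D_min = 2·59.004° − 4·39.770° + 180° = 138.929°.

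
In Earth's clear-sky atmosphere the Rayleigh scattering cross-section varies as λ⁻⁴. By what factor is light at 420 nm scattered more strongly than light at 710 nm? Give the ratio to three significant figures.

8.17

Rayleigh scattering ∝ λ⁻⁴, so the ratio of coefficients is the inverse fourth power of the wavelength ratio.
σ(420)/σ(710) = (710/420)⁴ = (1.6905)⁴ = 8.167.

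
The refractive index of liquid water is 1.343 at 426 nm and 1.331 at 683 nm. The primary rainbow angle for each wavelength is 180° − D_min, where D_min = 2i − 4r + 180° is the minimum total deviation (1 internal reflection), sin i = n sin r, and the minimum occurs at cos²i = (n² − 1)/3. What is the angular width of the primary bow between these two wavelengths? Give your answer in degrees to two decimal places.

1.72°

At 426 nm (n = 1.343): cos²i = 0.26788 → i = 58.830°, r = 39.577°, D_min = 139.354°, rainbow angle = 40.646°.
At 683 nm (n = 1.331): cos²i = 0.25719 → i = 59.527°, r = 40.356°, D_min = 137.630°, rainbow angle = 42.370°.
Angular width = |40.646° − 42.370°| = 1.724°.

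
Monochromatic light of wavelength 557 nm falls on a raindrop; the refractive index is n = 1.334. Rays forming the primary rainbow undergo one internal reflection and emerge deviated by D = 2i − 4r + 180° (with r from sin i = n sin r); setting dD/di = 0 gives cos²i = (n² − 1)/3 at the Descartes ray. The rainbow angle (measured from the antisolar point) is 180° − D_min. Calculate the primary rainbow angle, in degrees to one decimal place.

cos²i = (1.77956 − 1)/3 = 0.25985; i = arccos(0.50976) = 59.352°.
sin r = sin 59.352°/1.334 = 0.64492; r = 40.159°.
D_min = 2·59.352° − 4·40.159° + 180° = 138.067°.
Rainbow angle = 180° − D_min = 41.933°.

41.9°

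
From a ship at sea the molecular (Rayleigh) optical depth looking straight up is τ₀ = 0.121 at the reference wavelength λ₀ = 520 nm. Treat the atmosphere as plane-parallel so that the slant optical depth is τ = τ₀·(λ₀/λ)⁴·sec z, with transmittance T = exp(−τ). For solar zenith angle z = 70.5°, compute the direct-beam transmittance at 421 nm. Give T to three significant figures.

0.430

sec 70.5° = 2.9957.
τ = 0.121 × (520/421)⁴ × 2.9957 = 0.121 × 2.3275 × 2.9957 = 0.8437.
T = exp(−0.8437) = 0.4301.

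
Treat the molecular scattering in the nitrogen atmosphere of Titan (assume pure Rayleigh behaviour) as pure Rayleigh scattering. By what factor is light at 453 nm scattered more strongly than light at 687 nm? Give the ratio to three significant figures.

5.29

Rayleigh scattering ∝ λ⁻⁴, so the ratio of coefficients is the inverse fourth power of the wavelength ratio.
σ(453)/σ(687) = (687/453)⁴ = (1.5166)⁴ = 5.29.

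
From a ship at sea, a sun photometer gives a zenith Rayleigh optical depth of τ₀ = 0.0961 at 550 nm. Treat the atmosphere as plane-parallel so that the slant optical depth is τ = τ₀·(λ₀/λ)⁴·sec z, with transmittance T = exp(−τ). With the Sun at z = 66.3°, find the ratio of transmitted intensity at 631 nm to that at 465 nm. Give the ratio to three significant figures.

1.39

Airmass: sec 66.3° = 2.4879.
τ(631 nm) = 0.0961 × (550/631)⁴ × 2.4879 = 0.0961 × 0.5772 × 2.4879 = 0.1380.
τ(465 nm) = 0.0961 × (550/465)⁴ × 2.4879 = 0.0961 × 1.9572 × 2.4879 = 0.4679.
T(631)/T(465) = exp(τ_B − τ_A) = exp(0.3299) = 1.3909.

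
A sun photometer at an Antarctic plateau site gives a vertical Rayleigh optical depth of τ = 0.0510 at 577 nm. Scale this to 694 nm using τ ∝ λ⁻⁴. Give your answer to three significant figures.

0.0244

τ(694 nm) = τ(577 nm) × (577/694)⁴ = 0.0510 × (0.8314)⁴ = 0.0510 × 0.4778 = 0.0244.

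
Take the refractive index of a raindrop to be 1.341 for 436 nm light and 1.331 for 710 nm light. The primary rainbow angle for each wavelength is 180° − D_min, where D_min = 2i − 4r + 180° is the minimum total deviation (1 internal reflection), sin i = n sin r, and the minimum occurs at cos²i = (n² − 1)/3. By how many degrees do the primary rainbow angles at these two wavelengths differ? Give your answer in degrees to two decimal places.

At 436 nm (n = 1.341): cos²i = 0.26609 → i = 58.946°, r = 39.705°, D_min = 139.071°, rainbow angle = 40.929°.
At 710 nm (n = 1.331): cos²i = 0.25719 → i = 59.527°, r = 40.356°, D_min = 137.630°, rainbow angle = 42.370°.
Angular width = |40.929° − 42.370°| = 1.441°.

1.44°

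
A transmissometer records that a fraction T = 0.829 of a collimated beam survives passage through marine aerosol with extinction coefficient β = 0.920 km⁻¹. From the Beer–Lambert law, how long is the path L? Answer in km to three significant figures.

Beer–Lambert: T = exp(−βL) ⇒ L = −ln(T)/β = −ln(0.829)/0.920 = 0.1875/0.920 = 0.2038 km.

0.204 km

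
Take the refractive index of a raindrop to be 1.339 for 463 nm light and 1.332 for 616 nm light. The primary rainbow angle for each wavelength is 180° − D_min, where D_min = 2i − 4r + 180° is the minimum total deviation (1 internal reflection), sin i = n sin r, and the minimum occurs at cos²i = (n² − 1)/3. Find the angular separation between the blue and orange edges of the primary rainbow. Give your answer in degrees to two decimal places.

1.01°

At 463 nm (n = 1.339): cos²i = 0.26431 → i = 59.062°, r = 39.834°, D_min = 138.786°, rainbow angle = 41.214°.
At 616 nm (n = 1.332): cos²i = 0.25807 → i = 59.469°, r = 40.290°, D_min = 137.776°, rainbow angle = 42.224°.
Angular width = |41.214° − 42.224°| = 1.010°.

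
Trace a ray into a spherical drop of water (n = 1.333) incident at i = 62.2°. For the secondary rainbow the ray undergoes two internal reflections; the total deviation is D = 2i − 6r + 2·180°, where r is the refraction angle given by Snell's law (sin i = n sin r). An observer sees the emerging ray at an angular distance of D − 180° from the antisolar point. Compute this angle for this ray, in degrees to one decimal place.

54.9°

sin r = sin 62.2° / 1.333 = 0.8846/1.333 = 0.6636; r = 41.58°.
D = 2·62.2° − 6·41.58° + 2·180° = 124.40° − 249.45° + 360° = 234.95°.
Angle from antisolar point = D − 180° = 54.95°.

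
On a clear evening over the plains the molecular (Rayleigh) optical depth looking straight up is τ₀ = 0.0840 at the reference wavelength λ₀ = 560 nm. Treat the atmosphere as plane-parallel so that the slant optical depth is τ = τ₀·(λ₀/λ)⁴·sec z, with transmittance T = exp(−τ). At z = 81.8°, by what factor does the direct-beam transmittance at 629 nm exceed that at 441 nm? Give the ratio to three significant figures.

Airmass: sec 81.8° = 7.0112.
τ(629 nm) = 0.0840 × (560/629)⁴ × 7.0112 = 0.0840 × 0.6283 × 7.0112 = 0.3700.
τ(441 nm) = 0.0840 × (560/441)⁴ × 7.0112 = 0.0840 × 2.6001 × 7.0112 = 1.5313.
T(629)/T(441) = exp(τ_B − τ_A) = exp(1.1613) = 3.1941.

3.19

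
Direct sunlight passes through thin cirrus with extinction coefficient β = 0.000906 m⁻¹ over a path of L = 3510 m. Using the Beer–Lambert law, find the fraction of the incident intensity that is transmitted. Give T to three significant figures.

τ = β·L = 0.000906 × 3510 = 3.1801.
T = exp(−3.1801) = 0.0416.

0.0416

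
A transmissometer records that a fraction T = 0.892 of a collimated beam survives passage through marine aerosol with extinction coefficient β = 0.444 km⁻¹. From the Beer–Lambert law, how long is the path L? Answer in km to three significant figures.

0.257 km

Beer–Lambert: T = exp(−βL) ⇒ L = −ln(T)/β = −ln(0.892)/0.444 = 0.1143/0.444 = 0.2574 km.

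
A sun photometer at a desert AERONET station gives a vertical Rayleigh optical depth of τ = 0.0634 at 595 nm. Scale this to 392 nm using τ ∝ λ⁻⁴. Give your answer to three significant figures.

τ(392 nm) = τ(595 nm) × (595/392)⁴ = 0.0634 × (1.5179)⁴ = 0.0634 × 5.3079 = 0.3365.

0.337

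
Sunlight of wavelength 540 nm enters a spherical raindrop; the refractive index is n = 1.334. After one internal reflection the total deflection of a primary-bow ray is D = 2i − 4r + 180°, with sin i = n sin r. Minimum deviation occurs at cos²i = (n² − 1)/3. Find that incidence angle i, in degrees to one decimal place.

59.4°

cos²i = (1.334² − 1)/3 = (1.77956 − 1)/3 = 0.25985.
cos i = 0.50976, so i = 59.352°.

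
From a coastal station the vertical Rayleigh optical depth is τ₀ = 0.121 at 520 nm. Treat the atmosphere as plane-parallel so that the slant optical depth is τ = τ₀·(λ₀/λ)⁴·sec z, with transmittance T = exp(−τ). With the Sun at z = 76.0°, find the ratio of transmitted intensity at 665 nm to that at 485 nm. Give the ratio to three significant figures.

1.61

Airmass: sec 76.0° = 4.1336.
τ(665 nm) = 0.121 × (520/665)⁴ × 4.1336 = 0.121 × 0.3739 × 4.1336 = 0.1870.
τ(485 nm) = 0.121 × (520/485)⁴ × 4.1336 = 0.121 × 1.3214 × 4.1336 = 0.6609.
T(665)/T(485) = exp(τ_B − τ_A) = exp(0.4739) = 1.6063.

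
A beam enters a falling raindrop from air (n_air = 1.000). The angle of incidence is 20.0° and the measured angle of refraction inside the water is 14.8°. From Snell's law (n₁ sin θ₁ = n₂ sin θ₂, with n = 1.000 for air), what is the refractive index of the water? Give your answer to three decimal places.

n = sin θ_i / sin θ_r = sin 20.0° / sin 14.8° = 0.3420 / 0.2554 = 1.3389.

1.339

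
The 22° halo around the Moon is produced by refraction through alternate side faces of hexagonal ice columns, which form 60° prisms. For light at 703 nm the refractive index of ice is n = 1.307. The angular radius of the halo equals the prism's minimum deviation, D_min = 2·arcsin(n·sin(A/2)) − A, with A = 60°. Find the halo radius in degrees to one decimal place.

n·sin(A/2) = 1.307 × sin 30° = 1.307 × 0.5000 = 0.6535.
D_min = 2·arcsin(0.6535) − 60° = 2 × 40.806° − 60° = 21.612°.

21.6°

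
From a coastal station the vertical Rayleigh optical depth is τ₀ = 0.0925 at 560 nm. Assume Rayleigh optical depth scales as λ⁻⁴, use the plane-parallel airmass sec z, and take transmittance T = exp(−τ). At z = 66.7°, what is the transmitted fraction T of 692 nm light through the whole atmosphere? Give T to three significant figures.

sec 66.7° = 2.5282.
τ = 0.0925 × (560/692)⁴ × 2.5282 = 0.0925 × 0.4289 × 2.5282 = 0.1003.
T = exp(−0.1003) = 0.9046.

0.905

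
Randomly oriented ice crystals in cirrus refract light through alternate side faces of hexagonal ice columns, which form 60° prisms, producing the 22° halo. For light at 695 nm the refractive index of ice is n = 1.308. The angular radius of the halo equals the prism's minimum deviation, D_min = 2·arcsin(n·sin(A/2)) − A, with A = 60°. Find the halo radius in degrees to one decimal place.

n·sin(A/2) = 1.308 × sin 30° = 1.308 × 0.5000 = 0.6540.
D_min = 2·arcsin(0.6540) − 60° = 2 × 40.844° − 60° = 21.688°.

21.7°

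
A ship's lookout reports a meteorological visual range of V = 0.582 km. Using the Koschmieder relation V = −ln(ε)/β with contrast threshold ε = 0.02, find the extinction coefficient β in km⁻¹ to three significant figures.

6.72 km⁻¹

β = −ln(0.02) / V = 3.912 / 0.582 = 6.7217 km⁻¹.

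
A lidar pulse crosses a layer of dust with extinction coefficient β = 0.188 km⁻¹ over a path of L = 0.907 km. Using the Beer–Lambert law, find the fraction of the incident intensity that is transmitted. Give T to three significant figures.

0.843

τ = β·L = 0.188 × 0.907 = 0.1705.
T = exp(−0.1705) = 0.8432.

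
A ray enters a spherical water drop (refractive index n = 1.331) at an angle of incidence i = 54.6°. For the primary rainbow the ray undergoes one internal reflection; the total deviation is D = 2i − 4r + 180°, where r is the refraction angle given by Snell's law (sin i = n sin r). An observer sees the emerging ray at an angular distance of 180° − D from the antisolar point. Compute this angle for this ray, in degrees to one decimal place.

41.9°

sin r = sin 54.6° / 1.331 = 0.8151/1.331 = 0.6124; r = 37.76°.
D = 2·54.6° − 4·37.76° + 180° = 109.20° − 151.06° + 180° = 138.14°.
Angle from antisolar point = 180° − D = 41.86°.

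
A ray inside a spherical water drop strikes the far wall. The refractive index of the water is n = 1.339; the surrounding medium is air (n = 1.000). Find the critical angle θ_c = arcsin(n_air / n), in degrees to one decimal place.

48.3°

sin θ_c = n_air / n = 1.000 / 1.339 = 0.7468.
θ_c = arcsin(0.7468) = 48.32°.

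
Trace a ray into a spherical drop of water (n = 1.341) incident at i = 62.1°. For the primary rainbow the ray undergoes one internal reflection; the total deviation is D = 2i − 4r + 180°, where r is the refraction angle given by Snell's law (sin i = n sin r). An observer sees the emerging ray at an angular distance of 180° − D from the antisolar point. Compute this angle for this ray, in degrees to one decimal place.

sin r = sin 62.1° / 1.341 = 0.8838/1.341 = 0.6590; r = 41.23°.
D = 2·62.1° − 4·41.23° + 180° = 124.20° − 164.91° + 180° = 139.29°.
Angle from antisolar point = 180° − D = 40.71°.

40.7°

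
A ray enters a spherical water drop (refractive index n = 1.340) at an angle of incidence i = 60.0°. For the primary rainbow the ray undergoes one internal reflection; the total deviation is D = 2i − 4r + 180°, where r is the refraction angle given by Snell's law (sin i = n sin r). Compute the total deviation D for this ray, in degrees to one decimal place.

sin r = sin 60.0° / 1.340 = 0.8660/1.340 = 0.6463; r = 40.26°.
D = 2·60.0° − 4·40.26° + 180° = 120.00° − 161.05° + 180° = 138.95°.

139.0°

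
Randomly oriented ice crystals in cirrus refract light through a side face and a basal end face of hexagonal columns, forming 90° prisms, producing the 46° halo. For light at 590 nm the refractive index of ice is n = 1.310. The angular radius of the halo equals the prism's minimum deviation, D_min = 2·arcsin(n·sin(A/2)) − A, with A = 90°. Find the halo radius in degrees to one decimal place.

n·sin(A/2) = 1.310 × sin 45° = 1.310 × 0.7071 = 0.9263.
D_min = 2·arcsin(0.9263) − 90° = 2 × 67.867° − 90° = 45.733°.

45.7°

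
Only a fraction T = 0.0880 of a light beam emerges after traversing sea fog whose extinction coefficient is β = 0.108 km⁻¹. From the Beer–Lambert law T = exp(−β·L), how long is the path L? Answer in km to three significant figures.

Beer–Lambert: T = exp(−βL) ⇒ L = −ln(T)/β = −ln(0.0880)/0.108 = 2.4304/0.108 = 22.5 km.

22.5 km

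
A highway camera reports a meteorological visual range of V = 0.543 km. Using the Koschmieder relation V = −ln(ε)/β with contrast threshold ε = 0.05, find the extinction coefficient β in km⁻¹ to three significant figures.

5.52 km⁻¹

β = −ln(0.05) / V = 2.996 / 0.543 = 5.5170 km⁻¹.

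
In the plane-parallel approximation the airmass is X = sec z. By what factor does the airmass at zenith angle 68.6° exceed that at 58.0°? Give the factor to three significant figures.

X(68.6°)/X(58.0°) = sec 68.6° / sec 58.0° = cos 58.0° / cos 68.6° = 0.5299/0.3649 = 1.4523.

1.45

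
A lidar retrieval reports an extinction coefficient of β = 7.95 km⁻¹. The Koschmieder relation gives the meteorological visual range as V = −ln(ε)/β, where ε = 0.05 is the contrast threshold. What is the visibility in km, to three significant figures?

V = −ln(0.05) / 7.95 = 2.996 / 7.95 = 0.3768 km.

0.377 km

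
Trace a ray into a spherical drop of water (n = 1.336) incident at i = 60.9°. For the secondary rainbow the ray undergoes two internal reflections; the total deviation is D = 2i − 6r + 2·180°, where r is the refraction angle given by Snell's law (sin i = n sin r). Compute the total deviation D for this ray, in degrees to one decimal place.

sin r = sin 60.9° / 1.336 = 0.8738/1.336 = 0.6540; r = 40.85°.
D = 2·60.9° − 6·40.85° + 2·180° = 121.80° − 245.07° + 360° = 236.73°.

236.7°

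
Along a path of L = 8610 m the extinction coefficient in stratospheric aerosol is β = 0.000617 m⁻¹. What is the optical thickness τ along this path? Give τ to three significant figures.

5.31

τ = β·L = 0.000617 × 8610 = 5.3124.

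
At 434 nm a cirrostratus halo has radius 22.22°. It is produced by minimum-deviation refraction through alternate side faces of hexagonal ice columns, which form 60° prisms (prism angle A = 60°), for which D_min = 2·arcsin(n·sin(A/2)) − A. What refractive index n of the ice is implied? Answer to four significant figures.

1.315

Rearranging: n = sin((D_min + A)/2) / sin(A/2).
(D_min + A)/2 = (22.22° + 60°)/2 = 41.110°.
n = sin 41.110° / sin 30° = 0.6575 / 0.5000 = 1.3150.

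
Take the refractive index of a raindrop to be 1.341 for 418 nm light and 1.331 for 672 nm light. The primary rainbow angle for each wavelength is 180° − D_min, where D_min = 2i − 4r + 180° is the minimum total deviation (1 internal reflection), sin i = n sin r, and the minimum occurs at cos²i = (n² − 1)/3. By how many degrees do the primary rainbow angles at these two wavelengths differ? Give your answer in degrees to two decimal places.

At 418 nm (n = 1.341): cos²i = 0.26609 → i = 58.946°, r = 39.705°, D_min = 139.071°, rainbow angle = 40.929°.
At 672 nm (n = 1.331): cos²i = 0.25719 → i = 59.527°, r = 40.356°, D_min = 137.630°, rainbow angle = 42.370°.
Angular width = |40.929° − 42.370°| = 1.441°.

1.44°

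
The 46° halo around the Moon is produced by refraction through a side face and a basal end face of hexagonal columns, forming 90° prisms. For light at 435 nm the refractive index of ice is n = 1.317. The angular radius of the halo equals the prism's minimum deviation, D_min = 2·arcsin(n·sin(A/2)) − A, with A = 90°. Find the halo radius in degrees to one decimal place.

47.3°

n·sin(A/2) = 1.317 × sin 45° = 1.317 × 0.7071 = 0.9313.
D_min = 2·arcsin(0.9313) − 90° = 2 × 68.632° − 90° = 47.264°.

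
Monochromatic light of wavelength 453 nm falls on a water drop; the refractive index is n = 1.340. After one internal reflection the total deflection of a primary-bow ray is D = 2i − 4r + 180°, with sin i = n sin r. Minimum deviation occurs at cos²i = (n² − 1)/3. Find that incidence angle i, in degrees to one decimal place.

59.0°

cos²i = (1.340² − 1)/3 = (1.79560 − 1)/3 = 0.26520.
cos i = 0.51498, so i = 59.004°.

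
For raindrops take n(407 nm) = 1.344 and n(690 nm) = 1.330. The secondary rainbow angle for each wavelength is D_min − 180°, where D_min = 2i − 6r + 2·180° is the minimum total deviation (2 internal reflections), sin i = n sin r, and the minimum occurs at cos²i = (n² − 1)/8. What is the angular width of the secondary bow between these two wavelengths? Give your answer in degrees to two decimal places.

3.63°

At 407 nm (n = 1.344): cos²i = 0.10079 → i = 71.490°, r = 44.874°, D_min = 233.733°, rainbow angle = 53.733°.
At 690 nm (n = 1.330): cos²i = 0.09611 → i = 71.940°, r = 45.630°, D_min = 230.101°, rainbow angle = 50.101°.
Angular width = |53.733° − 50.101°| = 3.632°.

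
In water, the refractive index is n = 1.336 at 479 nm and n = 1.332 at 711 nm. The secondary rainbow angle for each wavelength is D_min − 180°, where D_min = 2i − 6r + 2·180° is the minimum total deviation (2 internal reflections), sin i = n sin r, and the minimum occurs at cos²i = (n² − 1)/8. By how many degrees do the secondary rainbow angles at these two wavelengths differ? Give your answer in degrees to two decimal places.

1.05°

At 479 nm (n = 1.336): cos²i = 0.09811 → i = 71.746°, r = 45.303°, D_min = 231.674°, rainbow angle = 51.674°.
At 711 nm (n = 1.332): cos²i = 0.09678 → i = 71.875°, r = 45.520°, D_min = 230.628°, rainbow angle = 50.628°.
Angular width = |51.674° − 50.628°| = 1.046°.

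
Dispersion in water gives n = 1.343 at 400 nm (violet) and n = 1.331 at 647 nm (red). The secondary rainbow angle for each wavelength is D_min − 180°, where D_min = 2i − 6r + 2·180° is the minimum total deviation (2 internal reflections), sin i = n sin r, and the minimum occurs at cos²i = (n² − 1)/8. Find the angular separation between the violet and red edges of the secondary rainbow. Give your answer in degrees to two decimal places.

At 400 nm (n = 1.343): cos²i = 0.10046 → i = 71.522°, r = 44.928°, D_min = 233.478°, rainbow angle = 53.478°.
At 647 nm (n = 1.331): cos²i = 0.09645 → i = 71.907°, r = 45.575°, D_min = 230.365°, rainbow angle = 50.365°.
Angular width = |53.478° − 50.365°| = 3.113°.

3.11°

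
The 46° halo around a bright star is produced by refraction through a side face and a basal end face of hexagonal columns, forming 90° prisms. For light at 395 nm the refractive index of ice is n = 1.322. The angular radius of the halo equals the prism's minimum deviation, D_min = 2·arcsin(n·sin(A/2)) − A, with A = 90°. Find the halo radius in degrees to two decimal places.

n·sin(A/2) = 1.322 × sin 45° = 1.322 × 0.7071 = 0.9348.
D_min = 2·arcsin(0.9348) − 90° = 2 × 69.195° − 90° = 48.390°.

48.39°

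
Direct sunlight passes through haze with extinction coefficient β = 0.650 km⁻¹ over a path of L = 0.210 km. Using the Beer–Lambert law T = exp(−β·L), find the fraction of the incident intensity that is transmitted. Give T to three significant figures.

τ = β·L = 0.650 × 0.210 = 0.1365.
T = exp(−0.1365) = 0.8724.

0.872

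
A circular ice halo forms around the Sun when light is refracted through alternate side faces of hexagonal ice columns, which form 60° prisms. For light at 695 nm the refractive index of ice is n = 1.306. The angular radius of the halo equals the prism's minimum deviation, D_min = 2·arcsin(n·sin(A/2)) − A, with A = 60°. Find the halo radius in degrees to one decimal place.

21.5°

n·sin(A/2) = 1.306 × sin 30° = 1.306 × 0.5000 = 0.6530.
D_min = 2·arcsin(0.6530) − 60° = 2 × 40.768° − 60° = 21.536°.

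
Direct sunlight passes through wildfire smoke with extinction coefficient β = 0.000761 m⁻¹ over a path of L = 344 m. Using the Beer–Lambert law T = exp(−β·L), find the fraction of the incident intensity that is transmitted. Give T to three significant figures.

τ = β·L = 0.000761 × 344 = 0.2618.
T = exp(−0.2618) = 0.7697.

0.770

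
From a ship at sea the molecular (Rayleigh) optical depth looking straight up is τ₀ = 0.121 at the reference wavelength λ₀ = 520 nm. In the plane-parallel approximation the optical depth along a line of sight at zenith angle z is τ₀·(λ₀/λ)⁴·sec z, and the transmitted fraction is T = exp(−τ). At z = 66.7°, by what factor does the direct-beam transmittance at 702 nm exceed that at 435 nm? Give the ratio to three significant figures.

Airmass: sec 66.7° = 2.5282.
τ(702 nm) = 0.121 × (520/702)⁴ × 2.5282 = 0.121 × 0.3011 × 2.5282 = 0.0921.
τ(435 nm) = 0.121 × (520/435)⁴ × 2.5282 = 0.121 × 2.0420 × 2.5282 = 0.6247.
T(702)/T(435) = exp(τ_B − τ_A) = exp(0.5326) = 1.7033.

1.70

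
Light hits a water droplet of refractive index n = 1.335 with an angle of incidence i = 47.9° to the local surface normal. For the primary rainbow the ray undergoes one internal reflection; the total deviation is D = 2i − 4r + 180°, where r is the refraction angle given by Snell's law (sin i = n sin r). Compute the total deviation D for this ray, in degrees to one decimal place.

sin r = sin 47.9° / 1.335 = 0.7420/1.335 = 0.5558; r = 33.76°.
D = 2·47.9° − 4·33.76° + 180° = 95.80° − 135.06° + 180° = 140.74°.

140.7°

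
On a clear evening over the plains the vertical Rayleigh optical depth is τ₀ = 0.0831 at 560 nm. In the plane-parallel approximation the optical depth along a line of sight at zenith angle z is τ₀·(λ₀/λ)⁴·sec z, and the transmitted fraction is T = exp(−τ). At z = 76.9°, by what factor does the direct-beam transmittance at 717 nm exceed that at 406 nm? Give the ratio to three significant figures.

3.29

Airmass: sec 76.9° = 4.4121.
τ(717 nm) = 0.0831 × (560/717)⁴ × 4.4121 = 0.0831 × 0.3721 × 4.4121 = 0.1364.
τ(406 nm) = 0.0831 × (560/406)⁴ × 4.4121 = 0.0831 × 3.6195 × 4.4121 = 1.3271.
T(717)/T(406) = exp(τ_B − τ_A) = exp(1.1906) = 3.2891.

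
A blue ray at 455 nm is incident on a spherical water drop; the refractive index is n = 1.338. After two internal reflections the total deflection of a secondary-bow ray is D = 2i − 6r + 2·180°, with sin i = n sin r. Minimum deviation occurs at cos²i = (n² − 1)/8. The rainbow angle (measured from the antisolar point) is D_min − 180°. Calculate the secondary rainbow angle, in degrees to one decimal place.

cos²i = (1.79024 − 1)/8 = 0.09878; i = arccos(0.31429) = 71.682°.
sin r = sin 71.682°/1.338 = 0.70951; r = 45.195°.
D_min = 2·71.682° − 6·45.195° + 360° = 232.193°.
Rainbow angle = D_min − 180° = 52.193°.

52.2°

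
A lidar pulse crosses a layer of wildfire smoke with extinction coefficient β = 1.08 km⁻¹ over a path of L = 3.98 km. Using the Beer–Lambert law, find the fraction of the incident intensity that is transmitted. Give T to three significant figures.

τ = β·L = 1.08 × 3.98 = 4.2984.
T = exp(−4.2984) = 0.0136.

0.0136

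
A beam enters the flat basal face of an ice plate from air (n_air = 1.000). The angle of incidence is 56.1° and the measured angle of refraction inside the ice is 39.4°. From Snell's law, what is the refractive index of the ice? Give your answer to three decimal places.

n = sin θ_i / sin θ_r = sin 56.1° / sin 39.4° = 0.8300 / 0.6347 = 1.3077.

1.308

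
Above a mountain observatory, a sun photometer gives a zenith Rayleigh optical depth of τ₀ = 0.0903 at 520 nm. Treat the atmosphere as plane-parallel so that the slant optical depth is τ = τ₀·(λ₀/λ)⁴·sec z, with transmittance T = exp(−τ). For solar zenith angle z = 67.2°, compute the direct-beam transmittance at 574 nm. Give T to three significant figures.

0.855

sec 67.2° = 2.5805.
τ = 0.0903 × (520/574)⁴ × 2.5805 = 0.0903 × 0.6735 × 2.5805 = 0.1570.
T = exp(−0.1570) = 0.8547.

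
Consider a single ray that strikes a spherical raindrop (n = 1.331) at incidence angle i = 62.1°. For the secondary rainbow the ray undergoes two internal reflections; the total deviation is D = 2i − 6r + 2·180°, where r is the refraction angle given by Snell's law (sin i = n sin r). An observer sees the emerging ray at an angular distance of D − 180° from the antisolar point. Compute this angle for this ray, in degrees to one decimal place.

54.6°

sin r = sin 62.1° / 1.331 = 0.8838/1.331 = 0.6640; r = 41.60°.
D = 2·62.1° − 6·41.60° + 2·180° = 124.20° − 249.63° + 360° = 234.57°.
Angle from antisolar point = D − 180° = 54.57°.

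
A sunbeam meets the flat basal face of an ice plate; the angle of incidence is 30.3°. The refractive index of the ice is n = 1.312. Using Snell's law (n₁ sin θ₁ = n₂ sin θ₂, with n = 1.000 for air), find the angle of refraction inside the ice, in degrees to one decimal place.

Snell: sin θ_r = sin θ_i / n = sin 30.3° / 1.312 = 0.5045 / 1.312 = 0.3845.
θ_r = arcsin(0.3845) = 22.62°.

22.6°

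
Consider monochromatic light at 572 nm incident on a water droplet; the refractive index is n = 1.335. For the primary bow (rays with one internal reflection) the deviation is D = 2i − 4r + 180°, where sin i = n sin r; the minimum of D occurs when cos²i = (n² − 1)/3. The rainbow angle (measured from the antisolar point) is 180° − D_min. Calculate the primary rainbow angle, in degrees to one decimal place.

cos²i = (1.78222 − 1)/3 = 0.26074; i = arccos(0.51063) = 59.294°.
sin r = sin 59.294°/1.335 = 0.64405; r = 40.094°.
D_min = 2·59.294° − 4·40.094° + 180° = 138.212°.
Rainbow angle = 180° − D_min = 41.788°.

41.8°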